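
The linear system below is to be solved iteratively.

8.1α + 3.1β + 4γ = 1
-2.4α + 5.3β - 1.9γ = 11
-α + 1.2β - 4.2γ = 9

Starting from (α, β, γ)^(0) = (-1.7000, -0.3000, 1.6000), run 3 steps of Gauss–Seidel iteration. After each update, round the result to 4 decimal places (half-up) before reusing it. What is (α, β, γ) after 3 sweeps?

Iteration 1:
  α = (1 - (3.1)·-0.3000 - (4)·1.6000) / (8.1) = -0.5519
  β = (11 - (-2.4)·-0.5519 - (-1.9)·1.6000) / (5.3) = 2.3991
  γ = (9 - (-1)·-0.5519 - (1.2)·2.3991) / (-4.2) = -1.3260
Iteration 2:
  α = (1 - (3.1)·2.3991 - (4)·-1.3260) / (8.1) = -0.1399
  β = (11 - (-2.4)·-0.1399 - (-1.9)·-1.3260) / (5.3) = 1.5368
  γ = (9 - (-1)·-0.1399 - (1.2)·1.5368) / (-4.2) = -1.6705
Iteration 3:
  α = (1 - (3.1)·1.5368 - (4)·-1.6705) / (8.1) = 0.3602
  β = (11 - (-2.4)·0.3602 - (-1.9)·-1.6705) / (5.3) = 1.6397
  γ = (9 - (-1)·0.3602 - (1.2)·1.6397) / (-4.2) = -1.7601

(0.3602, 1.6397, -1.7601)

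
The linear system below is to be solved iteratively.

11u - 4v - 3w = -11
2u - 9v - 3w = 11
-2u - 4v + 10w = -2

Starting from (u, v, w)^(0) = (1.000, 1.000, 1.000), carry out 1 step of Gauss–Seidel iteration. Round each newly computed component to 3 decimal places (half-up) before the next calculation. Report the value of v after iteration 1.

Iteration 1:
  u = (-11 - (-4)·1.000 - (-3)·1.000) / (11) = -0.364
  v = (11 - (2)·-0.364 - (-3)·1.000) / (-9) = -1.636
  w = (-2 - (-2)·-0.364 - (-4)·-1.636) / (10) = -0.927

-1.636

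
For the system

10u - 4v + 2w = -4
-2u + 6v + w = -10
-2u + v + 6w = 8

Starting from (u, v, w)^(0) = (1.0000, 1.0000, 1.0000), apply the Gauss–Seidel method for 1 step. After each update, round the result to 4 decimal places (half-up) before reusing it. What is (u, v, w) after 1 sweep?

(-0.2000, -1.9000, 1.5833)

Iteration 1:
  u = (-4 - (-4)·1.0000 - (2)·1.0000) / (10) = -0.2000
  v = (-10 - (-2)·-0.2000 - (1)·1.0000) / (6) = -1.9000
  w = (8 - (-2)·-0.2000 - (1)·-1.9000) / (6) = 1.5833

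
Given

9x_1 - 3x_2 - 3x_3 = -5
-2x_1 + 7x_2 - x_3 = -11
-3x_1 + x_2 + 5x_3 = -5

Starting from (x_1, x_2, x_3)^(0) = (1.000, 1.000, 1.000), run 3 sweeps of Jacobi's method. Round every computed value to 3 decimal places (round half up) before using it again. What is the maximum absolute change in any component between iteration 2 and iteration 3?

0.652

Iteration 1:
  x_1 = (-5 - (-3)·1.000 - (-3)·1.000) / (9) = 0.111
  x_2 = (-11 - (-2)·1.000 - (-1)·1.000) / (7) = -1.143
  x_3 = (-5 - (-3)·1.000 - (1)·1.000) / (5) = -0.600
Iteration 2:
  x_1 = (-5 - (-3)·-1.143 - (-3)·-0.600) / (9) = -1.137
  x_2 = (-11 - (-2)·0.111 - (-1)·-0.600) / (7) = -1.625
  x_3 = (-5 - (-3)·0.111 - (1)·-1.143) / (5) = -0.705
Iteration 3:
  x_1 = (-5 - (-3)·-1.625 - (-3)·-0.705) / (9) = -1.332
  x_2 = (-11 - (-2)·-1.137 - (-1)·-0.705) / (7) = -1.997
  x_3 = (-5 - (-3)·-1.137 - (1)·-1.625) / (5) = -1.357
Change: (-0.195, -0.372, -0.652) → max |·| = 0.652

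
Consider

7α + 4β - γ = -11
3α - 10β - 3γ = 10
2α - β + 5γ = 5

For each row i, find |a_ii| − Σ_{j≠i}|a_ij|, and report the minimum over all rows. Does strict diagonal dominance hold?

row 1: |7| − (4+1) = 2
row 2: |-10| − (3+3) = 4
row 3: |5| − (2+1) = 2
minimum over rows = 2 → strictly diagonally dominant (convergence guaranteed)

2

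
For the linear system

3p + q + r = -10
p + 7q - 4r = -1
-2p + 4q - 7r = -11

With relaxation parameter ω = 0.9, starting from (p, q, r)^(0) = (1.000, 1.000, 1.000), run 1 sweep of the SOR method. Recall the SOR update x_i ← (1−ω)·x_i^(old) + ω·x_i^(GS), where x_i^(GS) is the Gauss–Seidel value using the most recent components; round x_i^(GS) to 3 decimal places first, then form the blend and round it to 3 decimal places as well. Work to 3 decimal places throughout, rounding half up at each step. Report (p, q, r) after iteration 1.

Iteration 1:
  p: GS value = (-10 - (1)·1.000 - (1)·1.000) / (3) = -4.000;  p ← (1−ω)·1.000 + ω·-4.000 = -3.500
  q: GS value = (-1 - (1)·-3.500 - (-4)·1.000) / (7) = 0.929;  q ← (1−ω)·1.000 + ω·0.929 = 0.936
  r: GS value = (-11 - (-2)·-3.500 - (4)·0.936) / (-7) = 3.106;  r ← (1−ω)·1.000 + ω·3.106 = 2.895

(-3.500, 0.936, 2.895)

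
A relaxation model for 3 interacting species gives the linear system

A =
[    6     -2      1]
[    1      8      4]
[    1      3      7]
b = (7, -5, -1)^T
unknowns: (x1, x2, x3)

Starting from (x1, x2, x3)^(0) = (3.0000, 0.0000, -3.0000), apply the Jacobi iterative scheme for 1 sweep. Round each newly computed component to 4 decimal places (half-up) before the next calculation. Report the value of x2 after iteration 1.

0.5000

Iteration 1:
  x1 = (7 - (-2)·0.0000 - (1)·-3.0000) / (6) = 1.6667
  x2 = (-5 - (1)·3.0000 - (4)·-3.0000) / (8) = 0.5000
  x3 = (-1 - (1)·3.0000 - (3)·0.0000) / (7) = -0.5714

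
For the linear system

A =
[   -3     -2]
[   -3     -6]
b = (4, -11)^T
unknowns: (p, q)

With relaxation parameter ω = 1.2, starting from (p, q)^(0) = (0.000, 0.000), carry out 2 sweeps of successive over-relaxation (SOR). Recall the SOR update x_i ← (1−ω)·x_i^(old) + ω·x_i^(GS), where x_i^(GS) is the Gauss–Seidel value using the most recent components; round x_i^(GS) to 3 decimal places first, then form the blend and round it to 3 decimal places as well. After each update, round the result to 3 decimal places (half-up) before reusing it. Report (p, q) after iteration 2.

Iteration 1:
  p: GS value = (4 - (-2)·0.000) / (-3) = -1.333;  p ← (1−ω)·0.000 + ω·-1.333 = -1.600
  q: GS value = (-11 - (-3)·-1.600) / (-6) = 2.633;  q ← (1−ω)·0.000 + ω·2.633 = 3.160
Iteration 2:
  p: GS value = (4 - (-2)·3.160) / (-3) = -3.440;  p ← (1−ω)·-1.600 + ω·-3.440 = -3.808
  q: GS value = (-11 - (-3)·-3.808) / (-6) = 3.737;  q ← (1−ω)·3.160 + ω·3.737 = 3.852

(-3.808, 3.852)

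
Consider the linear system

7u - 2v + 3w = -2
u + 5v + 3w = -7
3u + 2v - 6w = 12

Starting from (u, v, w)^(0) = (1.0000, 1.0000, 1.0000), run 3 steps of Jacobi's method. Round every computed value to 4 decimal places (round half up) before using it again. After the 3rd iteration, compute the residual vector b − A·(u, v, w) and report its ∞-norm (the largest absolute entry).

Iteration 1:
  u = (-2 - (-2)·1.0000 - (3)·1.0000) / (7) = -0.4286
  v = (-7 - (1)·1.0000 - (3)·1.0000) / (5) = -2.2000
  w = (12 - (3)·1.0000 - (2)·1.0000) / (-6) = -1.1667
Iteration 2:
  u = (-2 - (-2)·-2.2000 - (3)·-1.1667) / (7) = -0.4143
  v = (-7 - (1)·-0.4286 - (3)·-1.1667) / (5) = -0.6143
  w = (12 - (3)·-0.4286 - (2)·-2.2000) / (-6) = -2.9476
Iteration 3:
  u = (-2 - (-2)·-0.6143 - (3)·-2.9476) / (7) = 0.8020
  v = (-7 - (1)·-0.4143 - (3)·-2.9476) / (5) = 0.4514
  w = (12 - (3)·-0.4143 - (2)·-0.6143) / (-6) = -2.4119
Residual b − A·x = (0.5245, -2.8233, -5.7802); ∞-norm = 5.7802

5.7802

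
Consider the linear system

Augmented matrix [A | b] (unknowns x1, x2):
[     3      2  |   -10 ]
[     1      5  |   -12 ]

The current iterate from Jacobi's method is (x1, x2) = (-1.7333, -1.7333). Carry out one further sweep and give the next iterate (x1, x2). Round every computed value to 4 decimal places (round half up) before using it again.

One sweep:
  x1 = (-10 - (2)·-1.7333) / (3) = -2.1778
  x2 = (-12 - (1)·-1.7333) / (5) = -2.0533

(-2.1778, -2.0533)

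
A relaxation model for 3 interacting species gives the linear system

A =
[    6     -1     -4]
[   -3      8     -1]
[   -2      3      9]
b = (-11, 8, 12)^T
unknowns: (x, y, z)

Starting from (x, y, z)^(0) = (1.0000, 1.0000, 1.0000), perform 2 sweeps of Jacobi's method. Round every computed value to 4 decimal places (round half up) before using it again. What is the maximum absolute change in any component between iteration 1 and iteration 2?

0.7222

Iteration 1:
  x = (-11 - (-1)·1.0000 - (-4)·1.0000) / (6) = -1.0000
  y = (8 - (-3)·1.0000 - (-1)·1.0000) / (8) = 1.5000
  z = (12 - (-2)·1.0000 - (3)·1.0000) / (9) = 1.2222
Iteration 2:
  x = (-11 - (-1)·1.5000 - (-4)·1.2222) / (6) = -0.7685
  y = (8 - (-3)·-1.0000 - (-1)·1.2222) / (8) = 0.7778
  z = (12 - (-2)·-1.0000 - (3)·1.5000) / (9) = 0.6111
Change: (0.2315, -0.7222, -0.6111) → max |·| = 0.7222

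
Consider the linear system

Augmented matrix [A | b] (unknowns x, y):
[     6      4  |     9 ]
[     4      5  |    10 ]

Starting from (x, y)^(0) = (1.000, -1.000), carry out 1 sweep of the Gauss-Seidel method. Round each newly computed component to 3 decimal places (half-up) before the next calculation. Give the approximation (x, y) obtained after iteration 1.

(2.167, 0.266)

Iteration 1:
  x = (9 - (4)·-1.000) / (6) = 2.167
  y = (10 - (4)·2.167) / (5) = 0.266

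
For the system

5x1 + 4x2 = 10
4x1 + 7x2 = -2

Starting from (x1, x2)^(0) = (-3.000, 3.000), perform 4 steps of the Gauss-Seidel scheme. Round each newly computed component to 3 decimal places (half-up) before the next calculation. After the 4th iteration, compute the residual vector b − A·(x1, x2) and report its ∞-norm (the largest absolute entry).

Iteration 1:
  x1 = (10 - (4)·3.000) / (5) = -0.400
  x2 = (-2 - (4)·-0.400) / (7) = -0.057
Iteration 2:
  x1 = (10 - (4)·-0.057) / (5) = 2.046
  x2 = (-2 - (4)·2.046) / (7) = -1.455
Iteration 3:
  x1 = (10 - (4)·-1.455) / (5) = 3.164
  x2 = (-2 - (4)·3.164) / (7) = -2.094
Iteration 4:
  x1 = (10 - (4)·-2.094) / (5) = 3.675
  x2 = (-2 - (4)·3.675) / (7) = -2.386
Residual b − A·x = (1.169, 0.002); ∞-norm = 1.169

1.169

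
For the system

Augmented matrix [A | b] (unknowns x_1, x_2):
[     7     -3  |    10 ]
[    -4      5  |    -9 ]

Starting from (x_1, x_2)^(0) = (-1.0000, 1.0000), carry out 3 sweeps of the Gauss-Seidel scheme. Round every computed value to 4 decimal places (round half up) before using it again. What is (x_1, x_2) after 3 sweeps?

Iteration 1:
  x_1 = (10 - (-3)·1.0000) / (7) = 1.8571
  x_2 = (-9 - (-4)·1.8571) / (5) = -0.3143
Iteration 2:
  x_1 = (10 - (-3)·-0.3143) / (7) = 1.2939
  x_2 = (-9 - (-4)·1.2939) / (5) = -0.7649
Iteration 3:
  x_1 = (10 - (-3)·-0.7649) / (7) = 1.1008
  x_2 = (-9 - (-4)·1.1008) / (5) = -0.9194

(1.1008, -0.9194)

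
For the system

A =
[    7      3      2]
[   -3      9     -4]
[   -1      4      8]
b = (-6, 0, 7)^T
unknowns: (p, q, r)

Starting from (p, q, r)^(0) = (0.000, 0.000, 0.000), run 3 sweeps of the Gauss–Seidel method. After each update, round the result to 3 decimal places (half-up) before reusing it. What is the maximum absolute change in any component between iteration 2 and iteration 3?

0.120

Iteration 1:
  p = (-6 - (3)·0.000 - (2)·0.000) / (7) = -0.857
  q = (0 - (-3)·-0.857 - (-4)·0.000) / (9) = -0.286
  r = (7 - (-1)·-0.857 - (4)·-0.286) / (8) = 0.911
Iteration 2:
  p = (-6 - (3)·-0.286 - (2)·0.911) / (7) = -0.995
  q = (0 - (-3)·-0.995 - (-4)·0.911) / (9) = 0.073
  r = (7 - (-1)·-0.995 - (4)·0.073) / (8) = 0.714
Iteration 3:
  p = (-6 - (3)·0.073 - (2)·0.714) / (7) = -1.092
  q = (0 - (-3)·-1.092 - (-4)·0.714) / (9) = -0.047
  r = (7 - (-1)·-1.092 - (4)·-0.047) / (8) = 0.762
Change: (-0.097, -0.120, 0.048) → max |·| = 0.120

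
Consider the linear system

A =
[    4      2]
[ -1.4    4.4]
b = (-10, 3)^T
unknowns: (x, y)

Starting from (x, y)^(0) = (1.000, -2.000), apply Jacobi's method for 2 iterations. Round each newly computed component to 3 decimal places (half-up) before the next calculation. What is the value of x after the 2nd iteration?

-3.000

Iteration 1:
  x = (-10 - (2)·-2.000) / (4) = -1.500
  y = (3 - (-1.4)·1.000) / (4.4) = 1.000
Iteration 2:
  x = (-10 - (2)·1.000) / (4) = -3.000
  y = (3 - (-1.4)·-1.500) / (4.4) = 0.205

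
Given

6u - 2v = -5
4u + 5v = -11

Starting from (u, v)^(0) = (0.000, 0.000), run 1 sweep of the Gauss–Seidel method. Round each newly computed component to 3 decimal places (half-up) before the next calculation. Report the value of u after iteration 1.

-0.833

Iteration 1:
  u = (-5 - (-2)·0.000) / (6) = -0.833
  v = (-11 - (4)·-0.833) / (5) = -1.534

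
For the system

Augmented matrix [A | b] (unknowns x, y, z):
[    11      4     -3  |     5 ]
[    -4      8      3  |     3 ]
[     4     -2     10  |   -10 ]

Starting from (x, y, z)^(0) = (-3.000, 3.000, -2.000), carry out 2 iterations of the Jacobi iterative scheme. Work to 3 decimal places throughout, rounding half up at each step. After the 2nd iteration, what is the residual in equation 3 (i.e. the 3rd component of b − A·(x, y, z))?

Iteration 1:
  x = (5 - (4)·3.000 - (-3)·-2.000) / (11) = -1.182
  y = (3 - (-4)·-3.000 - (3)·-2.000) / (8) = -0.375
  z = (-10 - (4)·-3.000 - (-2)·3.000) / (10) = 0.800
Iteration 2:
  x = (5 - (4)·-0.375 - (-3)·0.800) / (11) = 0.809
  y = (3 - (-4)·-1.182 - (3)·0.800) / (8) = -0.516
  z = (-10 - (4)·-1.182 - (-2)·-0.375) / (10) = -0.602
Residual b − A·x = (-3.641, 12.170, -8.248)

-8.248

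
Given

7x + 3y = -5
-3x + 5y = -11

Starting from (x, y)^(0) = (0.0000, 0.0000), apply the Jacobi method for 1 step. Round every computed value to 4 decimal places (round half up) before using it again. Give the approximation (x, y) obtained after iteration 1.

Iteration 1:
  x = (-5 - (3)·0.0000) / (7) = -0.7143
  y = (-11 - (-3)·0.0000) / (5) = -2.2000

(-0.7143, -2.2000)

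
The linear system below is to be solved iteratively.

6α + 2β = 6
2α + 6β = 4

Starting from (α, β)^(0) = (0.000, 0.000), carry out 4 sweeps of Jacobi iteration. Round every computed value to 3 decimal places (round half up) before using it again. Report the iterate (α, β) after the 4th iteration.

(0.864, 0.370)

Iteration 1:
  α = (6 - (2)·0.000) / (6) = 1.000
  β = (4 - (2)·0.000) / (6) = 0.667
Iteration 2:
  α = (6 - (2)·0.667) / (6) = 0.778
  β = (4 - (2)·1.000) / (6) = 0.333
Iteration 3:
  α = (6 - (2)·0.333) / (6) = 0.889
  β = (4 - (2)·0.778) / (6) = 0.407
Iteration 4:
  α = (6 - (2)·0.407) / (6) = 0.864
  β = (4 - (2)·0.889) / (6) = 0.370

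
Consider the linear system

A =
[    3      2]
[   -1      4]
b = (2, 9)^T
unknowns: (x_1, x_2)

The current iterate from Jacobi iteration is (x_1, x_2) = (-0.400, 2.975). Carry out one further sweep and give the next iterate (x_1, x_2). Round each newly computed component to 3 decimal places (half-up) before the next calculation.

One sweep:
  x_1 = (2 - (2)·2.975) / (3) = -1.317
  x_2 = (9 - (-1)·-0.400) / (4) = 2.150

(-1.317, 2.150)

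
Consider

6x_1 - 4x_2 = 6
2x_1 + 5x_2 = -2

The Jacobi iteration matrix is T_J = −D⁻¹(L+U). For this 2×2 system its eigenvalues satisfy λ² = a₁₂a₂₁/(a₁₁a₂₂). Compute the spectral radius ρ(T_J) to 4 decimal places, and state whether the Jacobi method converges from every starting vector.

a₁₂a₂₁/(a₁₁a₂₂) = (-4)·(2) / ((6)·(5)) = -0.266667
ρ = √|-0.266667| = √0.266667 = 0.5164
ρ < 1, so Jacobi converges

0.5164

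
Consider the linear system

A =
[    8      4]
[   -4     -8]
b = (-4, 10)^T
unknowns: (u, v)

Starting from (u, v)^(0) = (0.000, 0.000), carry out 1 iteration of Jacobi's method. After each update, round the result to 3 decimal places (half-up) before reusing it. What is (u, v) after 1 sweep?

(-0.500, -1.250)

Iteration 1:
  u = (-4 - (4)·0.000) / (8) = -0.500
  v = (10 - (-4)·0.000) / (-8) = -1.250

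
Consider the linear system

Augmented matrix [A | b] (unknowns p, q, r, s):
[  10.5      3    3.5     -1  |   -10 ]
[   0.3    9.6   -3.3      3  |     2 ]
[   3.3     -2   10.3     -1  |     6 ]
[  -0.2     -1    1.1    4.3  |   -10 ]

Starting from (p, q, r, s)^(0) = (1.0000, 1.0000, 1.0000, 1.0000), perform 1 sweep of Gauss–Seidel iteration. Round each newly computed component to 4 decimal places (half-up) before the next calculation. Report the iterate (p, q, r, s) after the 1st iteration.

Iteration 1:
  p = (-10 - (3)·1.0000 - (3.5)·1.0000 - (-1)·1.0000) / (10.5) = -1.4762
  q = (2 - (0.3)·-1.4762 - (-3.3)·1.0000 - (3)·1.0000) / (9.6) = 0.2857
  r = (6 - (3.3)·-1.4762 - (-2)·0.2857 - (-1)·1.0000) / (10.3) = 1.2080
  s = (-10 - (-0.2)·-1.4762 - (-1)·0.2857 - (1.1)·1.2080) / (4.3) = -2.6368

(-1.4762, 0.2857, 1.2080, -2.6368)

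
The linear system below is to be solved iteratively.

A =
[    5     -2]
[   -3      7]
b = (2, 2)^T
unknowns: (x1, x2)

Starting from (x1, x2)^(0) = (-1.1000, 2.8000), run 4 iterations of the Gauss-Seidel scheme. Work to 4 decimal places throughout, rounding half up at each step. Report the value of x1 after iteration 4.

0.6252

Iteration 1:
  x1 = (2 - (-2)·2.8000) / (5) = 1.5200
  x2 = (2 - (-3)·1.5200) / (7) = 0.9371
Iteration 2:
  x1 = (2 - (-2)·0.9371) / (5) = 0.7748
  x2 = (2 - (-3)·0.7748) / (7) = 0.6178
Iteration 3:
  x1 = (2 - (-2)·0.6178) / (5) = 0.6471
  x2 = (2 - (-3)·0.6471) / (7) = 0.5630
Iteration 4:
  x1 = (2 - (-2)·0.5630) / (5) = 0.6252
  x2 = (2 - (-3)·0.6252) / (7) = 0.5537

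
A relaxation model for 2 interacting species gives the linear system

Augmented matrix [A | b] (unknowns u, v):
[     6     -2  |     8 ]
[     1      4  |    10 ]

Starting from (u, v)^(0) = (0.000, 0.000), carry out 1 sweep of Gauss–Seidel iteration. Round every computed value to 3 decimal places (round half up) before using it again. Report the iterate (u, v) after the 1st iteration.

(1.333, 2.167)

Iteration 1:
  u = (8 - (-2)·0.000) / (6) = 1.333
  v = (10 - (1)·1.333) / (4) = 2.167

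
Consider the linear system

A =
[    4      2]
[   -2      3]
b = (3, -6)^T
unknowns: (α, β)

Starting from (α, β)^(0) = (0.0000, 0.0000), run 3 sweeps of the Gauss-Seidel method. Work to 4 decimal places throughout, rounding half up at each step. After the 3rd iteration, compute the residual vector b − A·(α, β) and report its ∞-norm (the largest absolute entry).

Iteration 1:
  α = (3 - (2)·0.0000) / (4) = 0.7500
  β = (-6 - (-2)·0.7500) / (3) = -1.5000
Iteration 2:
  α = (3 - (2)·-1.5000) / (4) = 1.5000
  β = (-6 - (-2)·1.5000) / (3) = -1.0000
Iteration 3:
  α = (3 - (2)·-1.0000) / (4) = 1.2500
  β = (-6 - (-2)·1.2500) / (3) = -1.1667
Residual b − A·x = (0.3334, 0.0001); ∞-norm = 0.3334

0.3334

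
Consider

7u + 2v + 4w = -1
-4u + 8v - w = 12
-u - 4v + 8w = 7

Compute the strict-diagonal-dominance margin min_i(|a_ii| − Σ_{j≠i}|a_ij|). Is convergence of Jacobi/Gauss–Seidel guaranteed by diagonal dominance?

row 1: |7| − (2+4) = 1
row 2: |8| − (4+1) = 3
row 3: |8| − (1+4) = 3
minimum over rows = 1 → strictly diagonally dominant (convergence guaranteed)

1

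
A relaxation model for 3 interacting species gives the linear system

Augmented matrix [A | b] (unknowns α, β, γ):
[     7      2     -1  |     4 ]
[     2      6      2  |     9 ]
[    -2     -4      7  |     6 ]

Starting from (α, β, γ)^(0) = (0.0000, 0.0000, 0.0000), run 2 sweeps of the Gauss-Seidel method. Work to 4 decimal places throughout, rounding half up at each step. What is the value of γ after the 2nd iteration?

Iteration 1:
  α = (4 - (2)·0.0000 - (-1)·0.0000) / (7) = 0.5714
  β = (9 - (2)·0.5714 - (2)·0.0000) / (6) = 1.3095
  γ = (6 - (-2)·0.5714 - (-4)·1.3095) / (7) = 1.7687
Iteration 2:
  α = (4 - (2)·1.3095 - (-1)·1.7687) / (7) = 0.4500
  β = (9 - (2)·0.4500 - (2)·1.7687) / (6) = 0.7604
  γ = (6 - (-2)·0.4500 - (-4)·0.7604) / (7) = 1.4202

1.4202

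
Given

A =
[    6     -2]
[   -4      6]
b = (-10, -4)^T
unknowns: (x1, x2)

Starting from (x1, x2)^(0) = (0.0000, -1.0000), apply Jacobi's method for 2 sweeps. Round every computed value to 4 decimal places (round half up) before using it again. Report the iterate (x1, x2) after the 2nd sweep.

(-1.8889, -2.0000)

Iteration 1:
  x1 = (-10 - (-2)·-1.0000) / (6) = -2.0000
  x2 = (-4 - (-4)·0.0000) / (6) = -0.6667
Iteration 2:
  x1 = (-10 - (-2)·-0.6667) / (6) = -1.8889
  x2 = (-4 - (-4)·-2.0000) / (6) = -2.0000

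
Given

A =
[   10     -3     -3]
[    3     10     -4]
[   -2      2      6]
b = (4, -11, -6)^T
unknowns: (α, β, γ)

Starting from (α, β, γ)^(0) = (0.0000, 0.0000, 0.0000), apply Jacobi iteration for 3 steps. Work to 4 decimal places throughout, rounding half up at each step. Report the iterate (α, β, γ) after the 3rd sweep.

(-0.2360, -1.2310, -0.5367)

Iteration 1:
  α = (4 - (-3)·0.0000 - (-3)·0.0000) / (10) = 0.4000
  β = (-11 - (3)·0.0000 - (-4)·0.0000) / (10) = -1.1000
  γ = (-6 - (-2)·0.0000 - (2)·0.0000) / (6) = -1.0000
Iteration 2:
  α = (4 - (-3)·-1.1000 - (-3)·-1.0000) / (10) = -0.2300
  β = (-11 - (3)·0.4000 - (-4)·-1.0000) / (10) = -1.6200
  γ = (-6 - (-2)·0.4000 - (2)·-1.1000) / (6) = -0.5000
Iteration 3:
  α = (4 - (-3)·-1.6200 - (-3)·-0.5000) / (10) = -0.2360
  β = (-11 - (3)·-0.2300 - (-4)·-0.5000) / (10) = -1.2310
  γ = (-6 - (-2)·-0.2300 - (2)·-1.6200) / (6) = -0.5367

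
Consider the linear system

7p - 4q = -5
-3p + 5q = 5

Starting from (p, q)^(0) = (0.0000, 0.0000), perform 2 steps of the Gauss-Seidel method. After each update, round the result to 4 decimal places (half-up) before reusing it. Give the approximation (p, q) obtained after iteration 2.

(-0.3878, 0.7673)

Iteration 1:
  p = (-5 - (-4)·0.0000) / (7) = -0.7143
  q = (5 - (-3)·-0.7143) / (5) = 0.5714
Iteration 2:
  p = (-5 - (-4)·0.5714) / (7) = -0.3878
  q = (5 - (-3)·-0.3878) / (5) = 0.7673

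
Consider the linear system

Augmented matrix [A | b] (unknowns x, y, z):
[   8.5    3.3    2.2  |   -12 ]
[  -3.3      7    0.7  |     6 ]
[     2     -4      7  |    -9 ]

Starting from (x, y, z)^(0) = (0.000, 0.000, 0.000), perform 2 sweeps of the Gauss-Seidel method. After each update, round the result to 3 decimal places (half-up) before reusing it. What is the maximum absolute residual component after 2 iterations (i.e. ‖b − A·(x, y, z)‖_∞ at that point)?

Iteration 1:
  x = (-12 - (3.3)·0.000 - (2.2)·0.000) / (8.5) = -1.412
  y = (6 - (-3.3)·-1.412 - (0.7)·0.000) / (7) = 0.191
  z = (-9 - (2)·-1.412 - (-4)·0.191) / (7) = -0.773
Iteration 2:
  x = (-12 - (3.3)·0.191 - (2.2)·-0.773) / (8.5) = -1.286
  y = (6 - (-3.3)·-1.286 - (0.7)·-0.773) / (7) = 0.328
  z = (-9 - (2)·-1.286 - (-4)·0.328) / (7) = -0.731
Residual b − A·x = (-0.543, -0.028, 0.001); ∞-norm = 0.543

0.543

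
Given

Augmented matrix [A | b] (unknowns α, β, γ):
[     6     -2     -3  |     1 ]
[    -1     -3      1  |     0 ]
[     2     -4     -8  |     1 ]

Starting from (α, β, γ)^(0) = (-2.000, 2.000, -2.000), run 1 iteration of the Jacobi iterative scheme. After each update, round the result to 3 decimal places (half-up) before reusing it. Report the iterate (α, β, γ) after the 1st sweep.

(-0.167, 0.000, -1.625)

Iteration 1:
  α = (1 - (-2)·2.000 - (-3)·-2.000) / (6) = -0.167
  β = (0 - (-1)·-2.000 - (1)·-2.000) / (-3) = 0.000
  γ = (1 - (2)·-2.000 - (-4)·2.000) / (-8) = -1.625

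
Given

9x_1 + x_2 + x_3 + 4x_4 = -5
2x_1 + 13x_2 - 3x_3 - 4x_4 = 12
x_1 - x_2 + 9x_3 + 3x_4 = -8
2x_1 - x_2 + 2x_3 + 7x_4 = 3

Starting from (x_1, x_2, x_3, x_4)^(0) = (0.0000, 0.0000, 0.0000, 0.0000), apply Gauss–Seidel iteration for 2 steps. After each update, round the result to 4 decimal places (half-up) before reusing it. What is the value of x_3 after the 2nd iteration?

-0.9559

Iteration 1:
  x_1 = (-5 - (1)·0.0000 - (1)·0.0000 - (4)·0.0000) / (9) = -0.5556
  x_2 = (12 - (2)·-0.5556 - (-3)·0.0000 - (-4)·0.0000) / (13) = 1.0086
  x_3 = (-8 - (1)·-0.5556 - (-1)·1.0086 - (3)·0.0000) / (9) = -0.7151
  x_4 = (3 - (2)·-0.5556 - (-1)·1.0086 - (2)·-0.7151) / (7) = 0.9357
Iteration 2:
  x_1 = (-5 - (1)·1.0086 - (1)·-0.7151 - (4)·0.9357) / (9) = -1.0040
  x_2 = (12 - (2)·-1.0040 - (-3)·-0.7151 - (-4)·0.9357) / (13) = 1.2004
  x_3 = (-8 - (1)·-1.0040 - (-1)·1.2004 - (3)·0.9357) / (9) = -0.9559
  x_4 = (3 - (2)·-1.0040 - (-1)·1.2004 - (2)·-0.9559) / (7) = 1.1600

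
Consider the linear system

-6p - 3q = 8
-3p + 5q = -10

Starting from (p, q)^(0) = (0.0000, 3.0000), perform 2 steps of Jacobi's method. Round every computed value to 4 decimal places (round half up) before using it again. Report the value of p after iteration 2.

-0.3333

Iteration 1:
  p = (8 - (-3)·3.0000) / (-6) = -2.8333
  q = (-10 - (-3)·0.0000) / (5) = -2.0000
Iteration 2:
  p = (8 - (-3)·-2.0000) / (-6) = -0.3333
  q = (-10 - (-3)·-2.8333) / (5) = -3.7000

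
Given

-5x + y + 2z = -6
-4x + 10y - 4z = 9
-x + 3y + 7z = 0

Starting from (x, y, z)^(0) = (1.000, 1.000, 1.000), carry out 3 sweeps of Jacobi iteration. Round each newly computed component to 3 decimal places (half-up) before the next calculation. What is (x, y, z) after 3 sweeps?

(1.313, 1.282, -0.442)

Iteration 1:
  x = (-6 - (1)·1.000 - (2)·1.000) / (-5) = 1.800
  y = (9 - (-4)·1.000 - (-4)·1.000) / (10) = 1.700
  z = (0 - (-1)·1.000 - (3)·1.000) / (7) = -0.286
Iteration 2:
  x = (-6 - (1)·1.700 - (2)·-0.286) / (-5) = 1.426
  y = (9 - (-4)·1.800 - (-4)·-0.286) / (10) = 1.506
  z = (0 - (-1)·1.800 - (3)·1.700) / (7) = -0.471
Iteration 3:
  x = (-6 - (1)·1.506 - (2)·-0.471) / (-5) = 1.313
  y = (9 - (-4)·1.426 - (-4)·-0.471) / (10) = 1.282
  z = (0 - (-1)·1.426 - (3)·1.506) / (7) = -0.442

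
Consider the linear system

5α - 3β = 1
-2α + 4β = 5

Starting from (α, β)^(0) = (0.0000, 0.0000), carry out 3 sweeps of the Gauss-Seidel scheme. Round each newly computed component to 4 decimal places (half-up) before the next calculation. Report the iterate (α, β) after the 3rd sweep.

(1.2530, 1.8765)

Iteration 1:
  α = (1 - (-3)·0.0000) / (5) = 0.2000
  β = (5 - (-2)·0.2000) / (4) = 1.3500
Iteration 2:
  α = (1 - (-3)·1.3500) / (5) = 1.0100
  β = (5 - (-2)·1.0100) / (4) = 1.7550
Iteration 3:
  α = (1 - (-3)·1.7550) / (5) = 1.2530
  β = (5 - (-2)·1.2530) / (4) = 1.8765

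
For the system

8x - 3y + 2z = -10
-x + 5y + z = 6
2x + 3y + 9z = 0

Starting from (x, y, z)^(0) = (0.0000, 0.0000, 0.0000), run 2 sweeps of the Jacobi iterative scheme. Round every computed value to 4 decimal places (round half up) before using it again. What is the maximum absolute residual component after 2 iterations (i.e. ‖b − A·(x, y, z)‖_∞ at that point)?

0.5722

Iteration 1:
  x = (-10 - (-3)·0.0000 - (2)·0.0000) / (8) = -1.2500
  y = (6 - (-1)·0.0000 - (1)·0.0000) / (5) = 1.2000
  z = (0 - (2)·0.0000 - (3)·0.0000) / (9) = 0.0000
Iteration 2:
  x = (-10 - (-3)·1.2000 - (2)·0.0000) / (8) = -0.8000
  y = (6 - (-1)·-1.2500 - (1)·0.0000) / (5) = 0.9500
  z = (0 - (2)·-1.2500 - (3)·1.2000) / (9) = -0.1222
Residual b − A·x = (-0.5056, 0.5722, -0.1502); ∞-norm = 0.5722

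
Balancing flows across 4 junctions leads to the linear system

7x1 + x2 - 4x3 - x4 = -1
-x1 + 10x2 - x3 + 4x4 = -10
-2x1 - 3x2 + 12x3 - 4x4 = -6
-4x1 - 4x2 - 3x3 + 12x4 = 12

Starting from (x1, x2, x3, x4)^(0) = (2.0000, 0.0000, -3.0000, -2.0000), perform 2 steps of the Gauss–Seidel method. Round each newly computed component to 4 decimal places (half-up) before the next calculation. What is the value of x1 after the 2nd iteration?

Iteration 1:
  x1 = (-1 - (1)·0.0000 - (-4)·-3.0000 - (-1)·-2.0000) / (7) = -2.1429
  x2 = (-10 - (-1)·-2.1429 - (-1)·-3.0000 - (4)·-2.0000) / (10) = -0.7143
  x3 = (-6 - (-2)·-2.1429 - (-3)·-0.7143 - (-4)·-2.0000) / (12) = -1.7024
  x4 = (12 - (-4)·-2.1429 - (-4)·-0.7143 - (-3)·-1.7024) / (12) = -0.3780
Iteration 2:
  x1 = (-1 - (1)·-0.7143 - (-4)·-1.7024 - (-1)·-0.3780) / (7) = -1.0676
  x2 = (-10 - (-1)·-1.0676 - (-1)·-1.7024 - (4)·-0.3780) / (10) = -1.1258
  x3 = (-6 - (-2)·-1.0676 - (-3)·-1.1258 - (-4)·-0.3780) / (12) = -1.0854
  x4 = (12 - (-4)·-1.0676 - (-4)·-1.1258 - (-3)·-1.0854) / (12) = -0.0025

-1.0676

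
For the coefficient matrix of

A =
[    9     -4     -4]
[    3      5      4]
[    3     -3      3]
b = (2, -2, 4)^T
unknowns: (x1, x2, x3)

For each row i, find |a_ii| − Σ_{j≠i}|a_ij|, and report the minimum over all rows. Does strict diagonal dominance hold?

-3

row 1: |9| − (4+4) = 1
row 2: |5| − (3+4) = -2
row 3: |3| − (3+3) = -3
minimum over rows = -3 → not strictly diagonally dominant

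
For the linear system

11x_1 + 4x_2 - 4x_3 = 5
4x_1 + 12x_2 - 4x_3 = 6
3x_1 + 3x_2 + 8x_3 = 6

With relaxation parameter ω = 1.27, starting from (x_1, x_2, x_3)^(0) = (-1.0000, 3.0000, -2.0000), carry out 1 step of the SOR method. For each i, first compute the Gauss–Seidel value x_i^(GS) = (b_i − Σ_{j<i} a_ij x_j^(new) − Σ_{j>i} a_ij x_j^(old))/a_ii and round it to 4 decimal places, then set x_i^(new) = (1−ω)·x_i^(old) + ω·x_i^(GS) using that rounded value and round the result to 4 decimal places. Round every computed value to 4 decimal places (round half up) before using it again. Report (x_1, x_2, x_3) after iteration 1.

(-1.4618, -0.4028, 2.3805)

Iteration 1:
  x_1: GS value = (5 - (4)·3.0000 - (-4)·-2.0000) / (11) = -1.3636;  x_1 ← (1−ω)·-1.0000 + ω·-1.3636 = -1.4618
  x_2: GS value = (6 - (4)·-1.4618 - (-4)·-2.0000) / (12) = 0.3206;  x_2 ← (1−ω)·3.0000 + ω·0.3206 = -0.4028
  x_3: GS value = (6 - (3)·-1.4618 - (3)·-0.4028) / (8) = 1.4492;  x_3 ← (1−ω)·-2.0000 + ω·1.4492 = 2.3805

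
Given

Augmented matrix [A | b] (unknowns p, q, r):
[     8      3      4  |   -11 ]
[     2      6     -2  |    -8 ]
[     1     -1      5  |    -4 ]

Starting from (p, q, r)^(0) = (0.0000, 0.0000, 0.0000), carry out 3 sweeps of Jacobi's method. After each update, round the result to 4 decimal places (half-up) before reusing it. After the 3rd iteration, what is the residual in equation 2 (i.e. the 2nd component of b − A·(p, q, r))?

-0.1312

Iteration 1:
  p = (-11 - (3)·0.0000 - (4)·0.0000) / (8) = -1.3750
  q = (-8 - (2)·0.0000 - (-2)·0.0000) / (6) = -1.3333
  r = (-4 - (1)·0.0000 - (-1)·0.0000) / (5) = -0.8000
Iteration 2:
  p = (-11 - (3)·-1.3333 - (4)·-0.8000) / (8) = -0.4750
  q = (-8 - (2)·-1.3750 - (-2)·-0.8000) / (6) = -1.1417
  r = (-4 - (1)·-1.3750 - (-1)·-1.3333) / (5) = -0.7917
Iteration 3:
  p = (-11 - (3)·-1.1417 - (4)·-0.7917) / (8) = -0.5510
  q = (-8 - (2)·-0.4750 - (-2)·-0.7917) / (6) = -1.4389
  r = (-4 - (1)·-0.4750 - (-1)·-1.1417) / (5) = -0.9333
Residual b − A·x = (1.4579, -0.1312, -0.2214)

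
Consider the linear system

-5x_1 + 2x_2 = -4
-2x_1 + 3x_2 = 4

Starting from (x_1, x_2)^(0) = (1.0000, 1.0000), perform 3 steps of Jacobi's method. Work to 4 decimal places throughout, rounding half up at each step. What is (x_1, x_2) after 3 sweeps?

Iteration 1:
  x_1 = (-4 - (2)·1.0000) / (-5) = 1.2000
  x_2 = (4 - (-2)·1.0000) / (3) = 2.0000
Iteration 2:
  x_1 = (-4 - (2)·2.0000) / (-5) = 1.6000
  x_2 = (4 - (-2)·1.2000) / (3) = 2.1333
Iteration 3:
  x_1 = (-4 - (2)·2.1333) / (-5) = 1.6533
  x_2 = (4 - (-2)·1.6000) / (3) = 2.4000

(1.6533, 2.4000)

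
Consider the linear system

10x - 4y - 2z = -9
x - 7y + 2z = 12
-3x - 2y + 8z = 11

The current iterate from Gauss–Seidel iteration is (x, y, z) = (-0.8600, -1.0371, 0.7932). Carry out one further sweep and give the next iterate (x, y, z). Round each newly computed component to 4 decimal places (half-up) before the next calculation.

(-1.1562, -1.6528, 0.5282)

One sweep:
  x = (-9 - (-4)·-1.0371 - (-2)·0.7932) / (10) = -1.1562
  y = (12 - (1)·-1.1562 - (2)·0.7932) / (-7) = -1.6528
  z = (11 - (-3)·-1.1562 - (-2)·-1.6528) / (8) = 0.5282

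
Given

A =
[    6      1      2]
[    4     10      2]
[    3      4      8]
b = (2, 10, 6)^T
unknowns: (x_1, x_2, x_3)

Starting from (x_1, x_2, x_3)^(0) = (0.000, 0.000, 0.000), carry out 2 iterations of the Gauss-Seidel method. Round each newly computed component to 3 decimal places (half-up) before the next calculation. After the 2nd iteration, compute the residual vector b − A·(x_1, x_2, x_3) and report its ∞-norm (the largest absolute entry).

0.156

Iteration 1:
  x_1 = (2 - (1)·0.000 - (2)·0.000) / (6) = 0.333
  x_2 = (10 - (4)·0.333 - (2)·0.000) / (10) = 0.867
  x_3 = (6 - (3)·0.333 - (4)·0.867) / (8) = 0.192
Iteration 2:
  x_1 = (2 - (1)·0.867 - (2)·0.192) / (6) = 0.125
  x_2 = (10 - (4)·0.125 - (2)·0.192) / (10) = 0.912
  x_3 = (6 - (3)·0.125 - (4)·0.912) / (8) = 0.247
Residual b − A·x = (-0.156, -0.114, 0.001); ∞-norm = 0.156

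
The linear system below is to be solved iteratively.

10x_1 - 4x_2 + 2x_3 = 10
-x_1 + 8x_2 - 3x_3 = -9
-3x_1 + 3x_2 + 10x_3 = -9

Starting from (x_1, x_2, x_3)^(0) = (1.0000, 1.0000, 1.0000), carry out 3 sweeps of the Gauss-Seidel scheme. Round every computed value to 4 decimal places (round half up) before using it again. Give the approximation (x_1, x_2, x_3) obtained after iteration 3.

Iteration 1:
  x_1 = (10 - (-4)·1.0000 - (2)·1.0000) / (10) = 1.2000
  x_2 = (-9 - (-1)·1.2000 - (-3)·1.0000) / (8) = -0.6000
  x_3 = (-9 - (-3)·1.2000 - (3)·-0.6000) / (10) = -0.3600
Iteration 2:
  x_1 = (10 - (-4)·-0.6000 - (2)·-0.3600) / (10) = 0.8320
  x_2 = (-9 - (-1)·0.8320 - (-3)·-0.3600) / (8) = -1.1560
  x_3 = (-9 - (-3)·0.8320 - (3)·-1.1560) / (10) = -0.3036
Iteration 3:
  x_1 = (10 - (-4)·-1.1560 - (2)·-0.3036) / (10) = 0.5983
  x_2 = (-9 - (-1)·0.5983 - (-3)·-0.3036) / (8) = -1.1641
  x_3 = (-9 - (-3)·0.5983 - (3)·-1.1641) / (10) = -0.3713

(0.5983, -1.1641, -0.3713)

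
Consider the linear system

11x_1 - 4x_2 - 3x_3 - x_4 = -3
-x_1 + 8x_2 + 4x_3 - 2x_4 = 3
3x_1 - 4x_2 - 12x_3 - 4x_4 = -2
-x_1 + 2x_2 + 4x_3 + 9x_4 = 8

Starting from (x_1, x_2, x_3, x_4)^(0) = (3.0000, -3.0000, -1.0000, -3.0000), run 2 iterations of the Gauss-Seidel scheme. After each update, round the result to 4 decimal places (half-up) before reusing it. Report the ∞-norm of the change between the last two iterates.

1.8279

Iteration 1:
  x_1 = (-3 - (-4)·-3.0000 - (-3)·-1.0000 - (-1)·-3.0000) / (11) = -1.9091
  x_2 = (3 - (-1)·-1.9091 - (4)·-1.0000 - (-2)·-3.0000) / (8) = -0.1136
  x_3 = (-2 - (3)·-1.9091 - (-4)·-0.1136 - (-4)·-3.0000) / (-12) = 0.7273
  x_4 = (8 - (-1)·-1.9091 - (2)·-0.1136 - (4)·0.7273) / (9) = 0.3788
Iteration 2:
  x_1 = (-3 - (-4)·-0.1136 - (-3)·0.7273 - (-1)·0.3788) / (11) = -0.0812
  x_2 = (3 - (-1)·-0.0812 - (4)·0.7273 - (-2)·0.3788) / (8) = 0.0959
  x_3 = (-2 - (3)·-0.0812 - (-4)·0.0959 - (-4)·0.3788) / (-12) = -0.0119
  x_4 = (8 - (-1)·-0.0812 - (2)·0.0959 - (4)·-0.0119) / (9) = 0.8638
Change: (1.8279, 0.2095, -0.7392, 0.4850) → max |·| = 1.8279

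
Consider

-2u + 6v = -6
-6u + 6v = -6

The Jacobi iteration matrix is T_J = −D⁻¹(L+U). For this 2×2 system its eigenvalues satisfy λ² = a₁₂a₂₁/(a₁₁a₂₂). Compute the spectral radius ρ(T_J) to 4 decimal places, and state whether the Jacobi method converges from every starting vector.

a₁₂a₂₁/(a₁₁a₂₂) = (6)·(-6) / ((-2)·(6)) = 3.000000
ρ = √|3.000000| = √3.000000 = 1.7321
ρ > 1, so Jacobi diverges

1.7321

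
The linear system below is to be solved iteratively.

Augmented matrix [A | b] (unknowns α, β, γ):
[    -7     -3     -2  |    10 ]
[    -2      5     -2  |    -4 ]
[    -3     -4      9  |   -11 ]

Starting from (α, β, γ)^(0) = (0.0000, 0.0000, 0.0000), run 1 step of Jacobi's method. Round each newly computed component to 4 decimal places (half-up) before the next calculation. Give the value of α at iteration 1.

Iteration 1:
  α = (10 - (-3)·0.0000 - (-2)·0.0000) / (-7) = -1.4286
  β = (-4 - (-2)·0.0000 - (-2)·0.0000) / (5) = -0.8000
  γ = (-11 - (-3)·0.0000 - (-4)·0.0000) / (9) = -1.2222

-1.4286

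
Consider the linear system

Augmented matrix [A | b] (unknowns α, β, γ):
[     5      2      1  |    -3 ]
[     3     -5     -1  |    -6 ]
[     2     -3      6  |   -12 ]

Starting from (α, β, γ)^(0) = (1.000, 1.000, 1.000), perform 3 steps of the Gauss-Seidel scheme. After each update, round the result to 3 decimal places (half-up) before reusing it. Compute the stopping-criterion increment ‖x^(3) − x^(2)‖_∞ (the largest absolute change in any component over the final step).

0.428

Iteration 1:
  α = (-3 - (2)·1.000 - (1)·1.000) / (5) = -1.200
  β = (-6 - (3)·-1.200 - (-1)·1.000) / (-5) = 0.280
  γ = (-12 - (2)·-1.200 - (-3)·0.280) / (6) = -1.460
Iteration 2:
  α = (-3 - (2)·0.280 - (1)·-1.460) / (5) = -0.420
  β = (-6 - (3)·-0.420 - (-1)·-1.460) / (-5) = 1.240
  γ = (-12 - (2)·-0.420 - (-3)·1.240) / (6) = -1.240
Iteration 3:
  α = (-3 - (2)·1.240 - (1)·-1.240) / (5) = -0.848
  β = (-6 - (3)·-0.848 - (-1)·-1.240) / (-5) = 0.939
  γ = (-12 - (2)·-0.848 - (-3)·0.939) / (6) = -1.248
Change: (-0.428, -0.301, -0.008) → max |·| = 0.428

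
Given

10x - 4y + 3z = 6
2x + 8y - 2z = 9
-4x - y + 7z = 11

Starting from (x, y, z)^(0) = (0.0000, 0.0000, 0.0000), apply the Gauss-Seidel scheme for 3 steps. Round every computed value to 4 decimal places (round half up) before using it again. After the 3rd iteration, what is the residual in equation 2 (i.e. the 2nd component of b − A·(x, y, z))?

Iteration 1:
  x = (6 - (-4)·0.0000 - (3)·0.0000) / (10) = 0.6000
  y = (9 - (2)·0.6000 - (-2)·0.0000) / (8) = 0.9750
  z = (11 - (-4)·0.6000 - (-1)·0.9750) / (7) = 2.0536
Iteration 2:
  x = (6 - (-4)·0.9750 - (3)·2.0536) / (10) = 0.3739
  y = (9 - (2)·0.3739 - (-2)·2.0536) / (8) = 1.5449
  z = (11 - (-4)·0.3739 - (-1)·1.5449) / (7) = 2.0058
Iteration 3:
  x = (6 - (-4)·1.5449 - (3)·2.0058) / (10) = 0.6162
  y = (9 - (2)·0.6162 - (-2)·2.0058) / (8) = 1.4724
  z = (11 - (-4)·0.6162 - (-1)·1.4724) / (7) = 2.1339
Residual b − A·x = (-0.6741, 0.2562, -0.0001)

0.2562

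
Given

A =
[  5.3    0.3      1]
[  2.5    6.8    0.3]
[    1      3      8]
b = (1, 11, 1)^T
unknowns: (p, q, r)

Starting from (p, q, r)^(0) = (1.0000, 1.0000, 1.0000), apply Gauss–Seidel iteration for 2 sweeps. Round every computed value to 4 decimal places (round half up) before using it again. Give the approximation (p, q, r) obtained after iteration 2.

Iteration 1:
  p = (1 - (0.3)·1.0000 - (1)·1.0000) / (5.3) = -0.0566
  q = (11 - (2.5)·-0.0566 - (0.3)·1.0000) / (6.8) = 1.5943
  r = (1 - (1)·-0.0566 - (3)·1.5943) / (8) = -0.4658
Iteration 2:
  p = (1 - (0.3)·1.5943 - (1)·-0.4658) / (5.3) = 0.1863
  q = (11 - (2.5)·0.1863 - (0.3)·-0.4658) / (6.8) = 1.5697
  r = (1 - (1)·0.1863 - (3)·1.5697) / (8) = -0.4869

(0.1863, 1.5697, -0.4869)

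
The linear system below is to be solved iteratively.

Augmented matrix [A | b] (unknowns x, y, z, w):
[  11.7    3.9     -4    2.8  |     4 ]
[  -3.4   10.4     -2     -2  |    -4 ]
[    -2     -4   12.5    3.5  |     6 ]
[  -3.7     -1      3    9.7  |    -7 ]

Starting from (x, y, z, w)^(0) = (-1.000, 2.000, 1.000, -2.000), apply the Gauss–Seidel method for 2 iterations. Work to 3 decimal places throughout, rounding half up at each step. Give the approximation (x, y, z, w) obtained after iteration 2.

Iteration 1:
  x = (4 - (3.9)·2.000 - (-4)·1.000 - (2.8)·-2.000) / (11.7) = 0.496
  y = (-4 - (-3.4)·0.496 - (-2)·1.000 - (-2)·-2.000) / (10.4) = -0.415
  z = (6 - (-2)·0.496 - (-4)·-0.415 - (3.5)·-2.000) / (12.5) = 0.987
  w = (-7 - (-3.7)·0.496 - (-1)·-0.415 - (3)·0.987) / (9.7) = -0.880
Iteration 2:
  x = (4 - (3.9)·-0.415 - (-4)·0.987 - (2.8)·-0.880) / (11.7) = 1.028
  y = (-4 - (-3.4)·1.028 - (-2)·0.987 - (-2)·-0.880) / (10.4) = -0.028
  z = (6 - (-2)·1.028 - (-4)·-0.028 - (3.5)·-0.880) / (12.5) = 0.882
  w = (-7 - (-3.7)·1.028 - (-1)·-0.028 - (3)·0.882) / (9.7) = -0.605

(1.028, -0.028, 0.882, -0.605)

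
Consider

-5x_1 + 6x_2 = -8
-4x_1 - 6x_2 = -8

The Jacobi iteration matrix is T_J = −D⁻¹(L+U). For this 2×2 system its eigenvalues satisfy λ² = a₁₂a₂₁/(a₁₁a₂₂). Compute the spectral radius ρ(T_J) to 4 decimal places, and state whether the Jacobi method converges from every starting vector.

a₁₂a₂₁/(a₁₁a₂₂) = (6)·(-4) / ((-5)·(-6)) = -0.800000
ρ = √|-0.800000| = √0.800000 = 0.8944
ρ < 1, so Jacobi converges

0.8944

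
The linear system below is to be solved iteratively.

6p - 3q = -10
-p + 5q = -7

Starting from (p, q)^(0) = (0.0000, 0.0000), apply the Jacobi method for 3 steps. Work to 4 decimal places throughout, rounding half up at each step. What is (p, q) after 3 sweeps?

(-2.5333, -1.8733)

Iteration 1:
  p = (-10 - (-3)·0.0000) / (6) = -1.6667
  q = (-7 - (-1)·0.0000) / (5) = -1.4000
Iteration 2:
  p = (-10 - (-3)·-1.4000) / (6) = -2.3667
  q = (-7 - (-1)·-1.6667) / (5) = -1.7333
Iteration 3:
  p = (-10 - (-3)·-1.7333) / (6) = -2.5333
  q = (-7 - (-1)·-2.3667) / (5) = -1.8733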